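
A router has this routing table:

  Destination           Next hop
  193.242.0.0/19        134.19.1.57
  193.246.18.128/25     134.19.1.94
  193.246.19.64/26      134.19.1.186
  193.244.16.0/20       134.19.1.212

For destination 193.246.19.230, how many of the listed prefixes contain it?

0

No listed prefix contains 193.246.19.230.
Total matching entries: 0.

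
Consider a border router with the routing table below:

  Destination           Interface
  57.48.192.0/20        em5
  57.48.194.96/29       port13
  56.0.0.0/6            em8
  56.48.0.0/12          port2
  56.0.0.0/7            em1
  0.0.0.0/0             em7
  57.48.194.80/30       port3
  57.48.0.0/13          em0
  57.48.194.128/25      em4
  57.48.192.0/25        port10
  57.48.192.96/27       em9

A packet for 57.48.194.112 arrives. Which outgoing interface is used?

em5

Routes whose prefix contains 57.48.194.112:
  0.0.0.0/0 (default, matches everything) -> em7
  56.0.0.0/6 (56.0.0.0 - 59.255.255.255) -> em8
  56.0.0.0/7 (56.0.0.0 - 57.255.255.255) -> em1
  57.48.0.0/13 (57.48.0.0 - 57.55.255.255) -> em0
  57.48.192.0/20 (57.48.192.0 - 57.48.207.255) -> em5
More-specific entries that do NOT match:
  57.48.194.80/30 (57.48.194.80 - 57.48.194.83) does not contain 57.48.194.112
  57.48.194.96/29 (57.48.194.96 - 57.48.194.103) does not contain 57.48.194.112
  57.48.192.96/27 (57.48.192.96 - 57.48.192.127) does not contain 57.48.194.112
  57.48.194.128/25 (57.48.194.128 - 57.48.194.255) does not contain 57.48.194.112
  57.48.192.0/25 (57.48.192.0 - 57.48.192.127) does not contain 57.48.194.112
Longest matching prefix is /20 -> interface em5.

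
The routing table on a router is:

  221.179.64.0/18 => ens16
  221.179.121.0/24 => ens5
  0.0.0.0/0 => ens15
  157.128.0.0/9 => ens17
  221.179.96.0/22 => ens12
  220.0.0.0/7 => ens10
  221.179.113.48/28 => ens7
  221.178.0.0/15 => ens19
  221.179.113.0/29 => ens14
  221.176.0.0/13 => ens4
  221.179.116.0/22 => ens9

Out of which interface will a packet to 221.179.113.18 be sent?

ens16

Routes whose prefix contains 221.179.113.18:
  0.0.0.0/0 (default, matches everything) -> ens15
  220.0.0.0/7 (220.0.0.0 - 221.255.255.255) -> ens10
  221.176.0.0/13 (221.176.0.0 - 221.183.255.255) -> ens4
  221.178.0.0/15 (221.178.0.0 - 221.179.255.255) -> ens19
  221.179.64.0/18 (221.179.64.0 - 221.179.127.255) -> ens16
More-specific entries that do NOT match:
  221.179.113.0/29 (221.179.113.0 - 221.179.113.7) does not contain 221.179.113.18
  221.179.113.48/28 (221.179.113.48 - 221.179.113.63) does not contain 221.179.113.18
  221.179.121.0/24 (221.179.121.0 - 221.179.121.255) does not contain 221.179.113.18
  221.179.96.0/22 (221.179.96.0 - 221.179.99.255) does not contain 221.179.113.18
  221.179.116.0/22 (221.179.116.0 - 221.179.119.255) does not contain 221.179.113.18
Longest matching prefix is /18 -> interface ens16.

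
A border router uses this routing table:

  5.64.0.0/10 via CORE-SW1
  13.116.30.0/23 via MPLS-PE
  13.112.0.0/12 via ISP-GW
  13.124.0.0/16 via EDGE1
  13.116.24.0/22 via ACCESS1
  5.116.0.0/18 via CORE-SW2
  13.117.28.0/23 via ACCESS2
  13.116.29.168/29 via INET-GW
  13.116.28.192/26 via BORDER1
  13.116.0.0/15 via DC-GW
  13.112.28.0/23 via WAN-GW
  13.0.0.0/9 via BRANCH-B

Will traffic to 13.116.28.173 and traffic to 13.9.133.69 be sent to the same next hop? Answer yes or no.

no

13.116.28.173: longest match 13.116.0.0/15 -> DC-GW
13.9.133.69: longest match 13.0.0.0/9 -> BRANCH-B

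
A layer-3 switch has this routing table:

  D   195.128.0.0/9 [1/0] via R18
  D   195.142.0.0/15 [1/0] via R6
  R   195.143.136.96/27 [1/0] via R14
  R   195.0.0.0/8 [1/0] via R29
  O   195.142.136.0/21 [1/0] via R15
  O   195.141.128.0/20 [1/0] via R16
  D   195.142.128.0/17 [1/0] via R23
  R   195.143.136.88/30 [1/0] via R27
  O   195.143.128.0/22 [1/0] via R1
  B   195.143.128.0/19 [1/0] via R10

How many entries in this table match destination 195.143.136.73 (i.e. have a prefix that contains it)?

Prefixes containing 195.143.136.73:
  195.0.0.0/8 (195.0.0.0 - 195.255.255.255)
  195.128.0.0/9 (195.128.0.0 - 195.255.255.255)
  195.142.0.0/15 (195.142.0.0 - 195.143.255.255)
  195.143.128.0/19 (195.143.128.0 - 195.143.159.255)
Total matching entries: 4.

4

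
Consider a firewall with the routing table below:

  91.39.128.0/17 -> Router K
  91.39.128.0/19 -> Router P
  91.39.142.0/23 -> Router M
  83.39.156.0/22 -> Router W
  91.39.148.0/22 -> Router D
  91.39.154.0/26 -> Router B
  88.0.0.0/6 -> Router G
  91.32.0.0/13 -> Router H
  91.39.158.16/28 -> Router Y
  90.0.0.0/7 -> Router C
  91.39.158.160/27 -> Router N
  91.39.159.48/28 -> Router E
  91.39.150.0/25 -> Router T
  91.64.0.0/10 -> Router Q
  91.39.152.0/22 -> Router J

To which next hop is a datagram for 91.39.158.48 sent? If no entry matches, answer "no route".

Router P

Routes whose prefix contains 91.39.158.48:
  88.0.0.0/6 (88.0.0.0 - 91.255.255.255) -> Router G
  90.0.0.0/7 (90.0.0.0 - 91.255.255.255) -> Router C
  91.32.0.0/13 (91.32.0.0 - 91.39.255.255) -> Router H
  91.39.128.0/17 (91.39.128.0 - 91.39.255.255) -> Router K
  91.39.128.0/19 (91.39.128.0 - 91.39.159.255) -> Router P
More-specific entries that do NOT match:
  91.39.158.16/28 (91.39.158.16 - 91.39.158.31) does not contain 91.39.158.48
  91.39.159.48/28 (91.39.159.48 - 91.39.159.63) does not contain 91.39.158.48
  91.39.158.160/27 (91.39.158.160 - 91.39.158.191) does not contain 91.39.158.48
  91.39.154.0/26 (91.39.154.0 - 91.39.154.63) does not contain 91.39.158.48
  91.39.150.0/25 (91.39.150.0 - 91.39.150.127) does not contain 91.39.158.48
  91.39.142.0/23 (91.39.142.0 - 91.39.143.255) does not contain 91.39.158.48
  83.39.156.0/22 (83.39.156.0 - 83.39.159.255) does not contain 91.39.158.48
  91.39.148.0/22 (91.39.148.0 - 91.39.151.255) does not contain 91.39.158.48
  91.39.152.0/22 (91.39.152.0 - 91.39.155.255) does not contain 91.39.158.48
Longest matching prefix is /19 -> next hop Router P.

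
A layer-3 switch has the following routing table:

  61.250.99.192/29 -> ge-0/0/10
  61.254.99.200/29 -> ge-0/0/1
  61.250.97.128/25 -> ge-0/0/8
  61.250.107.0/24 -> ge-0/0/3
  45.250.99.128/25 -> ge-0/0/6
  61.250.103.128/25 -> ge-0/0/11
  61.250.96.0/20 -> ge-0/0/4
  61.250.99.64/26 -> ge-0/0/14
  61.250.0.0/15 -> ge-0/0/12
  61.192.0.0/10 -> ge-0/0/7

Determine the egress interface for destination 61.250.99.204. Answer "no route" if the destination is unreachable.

ge-0/0/4

Routes whose prefix contains 61.250.99.204:
  61.192.0.0/10 (61.192.0.0 - 61.255.255.255) -> ge-0/0/7
  61.250.0.0/15 (61.250.0.0 - 61.251.255.255) -> ge-0/0/12
  61.250.96.0/20 (61.250.96.0 - 61.250.111.255) -> ge-0/0/4
More-specific entries that do NOT match:
  61.250.99.192/29 (61.250.99.192 - 61.250.99.199) does not contain 61.250.99.204
  61.254.99.200/29 (61.254.99.200 - 61.254.99.207) does not contain 61.250.99.204
  61.250.99.64/26 (61.250.99.64 - 61.250.99.127) does not contain 61.250.99.204
  61.250.97.128/25 (61.250.97.128 - 61.250.97.255) does not contain 61.250.99.204
  45.250.99.128/25 (45.250.99.128 - 45.250.99.255) does not contain 61.250.99.204
  61.250.103.128/25 (61.250.103.128 - 61.250.103.255) does not contain 61.250.99.204
  61.250.107.0/24 (61.250.107.0 - 61.250.107.255) does not contain 61.250.99.204
Longest matching prefix is /20 -> interface ge-0/0/4.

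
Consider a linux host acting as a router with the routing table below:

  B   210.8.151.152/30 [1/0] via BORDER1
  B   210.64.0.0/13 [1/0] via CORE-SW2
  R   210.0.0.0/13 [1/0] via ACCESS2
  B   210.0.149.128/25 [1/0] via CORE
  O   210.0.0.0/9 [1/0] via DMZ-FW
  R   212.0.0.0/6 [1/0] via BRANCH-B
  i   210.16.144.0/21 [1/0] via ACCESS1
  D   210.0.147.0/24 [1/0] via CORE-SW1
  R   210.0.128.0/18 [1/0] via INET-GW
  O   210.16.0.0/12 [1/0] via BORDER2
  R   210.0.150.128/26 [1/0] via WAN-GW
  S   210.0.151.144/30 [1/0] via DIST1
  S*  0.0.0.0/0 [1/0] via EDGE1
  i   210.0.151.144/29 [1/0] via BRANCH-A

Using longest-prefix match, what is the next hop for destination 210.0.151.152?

INET-GW

Routes whose prefix contains 210.0.151.152:
  0.0.0.0/0 (default, matches everything) -> EDGE1
  210.0.0.0/9 (210.0.0.0 - 210.127.255.255) -> DMZ-FW
  210.0.0.0/13 (210.0.0.0 - 210.7.255.255) -> ACCESS2
  210.0.128.0/18 (210.0.128.0 - 210.0.191.255) -> INET-GW
More-specific entries that do NOT match:
  210.8.151.152/30 (210.8.151.152 - 210.8.151.155) does not contain 210.0.151.152
  210.0.151.144/30 (210.0.151.144 - 210.0.151.147) does not contain 210.0.151.152
  210.0.151.144/29 (210.0.151.144 - 210.0.151.151) does not contain 210.0.151.152
  210.0.150.128/26 (210.0.150.128 - 210.0.150.191) does not contain 210.0.151.152
  210.0.149.128/25 (210.0.149.128 - 210.0.149.255) does not contain 210.0.151.152
  210.0.147.0/24 (210.0.147.0 - 210.0.147.255) does not contain 210.0.151.152
  210.16.144.0/21 (210.16.144.0 - 210.16.151.255) does not contain 210.0.151.152
Longest matching prefix is /18 -> next hop INET-GW.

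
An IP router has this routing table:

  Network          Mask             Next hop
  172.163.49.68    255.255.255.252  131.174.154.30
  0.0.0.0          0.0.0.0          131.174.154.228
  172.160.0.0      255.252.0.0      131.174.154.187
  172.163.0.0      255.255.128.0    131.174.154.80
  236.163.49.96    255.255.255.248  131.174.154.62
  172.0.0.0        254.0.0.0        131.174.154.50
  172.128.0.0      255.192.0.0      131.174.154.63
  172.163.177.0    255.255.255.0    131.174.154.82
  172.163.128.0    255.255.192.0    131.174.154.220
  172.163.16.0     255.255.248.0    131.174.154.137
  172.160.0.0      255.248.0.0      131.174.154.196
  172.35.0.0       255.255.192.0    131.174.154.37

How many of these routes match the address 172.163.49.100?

Prefixes containing 172.163.49.100:
  0.0.0.0/0 (default, matches everything)
  172.0.0.0/7 (172.0.0.0 - 173.255.255.255)
  172.128.0.0/10 (172.128.0.0 - 172.191.255.255)
  172.160.0.0/13 (172.160.0.0 - 172.167.255.255)
  172.160.0.0/14 (172.160.0.0 - 172.163.255.255)
  172.163.0.0/17 (172.163.0.0 - 172.163.127.255)
Total matching entries: 6.

6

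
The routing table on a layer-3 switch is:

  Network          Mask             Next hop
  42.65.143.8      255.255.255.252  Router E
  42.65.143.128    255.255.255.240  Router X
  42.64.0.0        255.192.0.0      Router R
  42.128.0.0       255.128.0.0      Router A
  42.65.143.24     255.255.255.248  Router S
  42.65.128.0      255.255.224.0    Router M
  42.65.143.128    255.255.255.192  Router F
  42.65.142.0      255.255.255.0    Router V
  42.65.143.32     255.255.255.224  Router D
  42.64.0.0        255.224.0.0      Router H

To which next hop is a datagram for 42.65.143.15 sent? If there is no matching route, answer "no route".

Routes whose prefix contains 42.65.143.15:
  42.64.0.0/10 (42.64.0.0 - 42.127.255.255) -> Router R
  42.64.0.0/11 (42.64.0.0 - 42.95.255.255) -> Router H
  42.65.128.0/19 (42.65.128.0 - 42.65.159.255) -> Router M
More-specific entries that do NOT match:
  42.65.143.8/30 (42.65.143.8 - 42.65.143.11) does not contain 42.65.143.15
  42.65.143.24/29 (42.65.143.24 - 42.65.143.31) does not contain 42.65.143.15
  42.65.143.128/28 (42.65.143.128 - 42.65.143.143) does not contain 42.65.143.15
  42.65.143.32/27 (42.65.143.32 - 42.65.143.63) does not contain 42.65.143.15
  42.65.143.128/26 (42.65.143.128 - 42.65.143.191) does not contain 42.65.143.15
  42.65.142.0/24 (42.65.142.0 - 42.65.142.255) does not contain 42.65.143.15
Longest matching prefix is /19 -> next hop Router M.

Router M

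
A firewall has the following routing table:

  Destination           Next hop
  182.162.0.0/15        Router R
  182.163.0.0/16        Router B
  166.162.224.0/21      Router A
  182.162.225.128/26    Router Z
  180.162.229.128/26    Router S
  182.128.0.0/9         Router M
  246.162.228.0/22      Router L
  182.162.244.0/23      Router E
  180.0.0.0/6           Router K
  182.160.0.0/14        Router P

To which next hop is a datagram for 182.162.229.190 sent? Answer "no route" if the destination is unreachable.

Routes whose prefix contains 182.162.229.190:
  180.0.0.0/6 (180.0.0.0 - 183.255.255.255) -> Router K
  182.128.0.0/9 (182.128.0.0 - 182.255.255.255) -> Router M
  182.160.0.0/14 (182.160.0.0 - 182.163.255.255) -> Router P
  182.162.0.0/15 (182.162.0.0 - 182.163.255.255) -> Router R
More-specific entries that do NOT match:
  182.162.225.128/26 (182.162.225.128 - 182.162.225.191) does not contain 182.162.229.190
  180.162.229.128/26 (180.162.229.128 - 180.162.229.191) does not contain 182.162.229.190
  182.162.244.0/23 (182.162.244.0 - 182.162.245.255) does not contain 182.162.229.190
  246.162.228.0/22 (246.162.228.0 - 246.162.231.255) does not contain 182.162.229.190
  166.162.224.0/21 (166.162.224.0 - 166.162.231.255) does not contain 182.162.229.190
  182.163.0.0/16 (182.163.0.0 - 182.163.255.255) does not contain 182.162.229.190
Longest matching prefix is /15 -> next hop Router R.

Router R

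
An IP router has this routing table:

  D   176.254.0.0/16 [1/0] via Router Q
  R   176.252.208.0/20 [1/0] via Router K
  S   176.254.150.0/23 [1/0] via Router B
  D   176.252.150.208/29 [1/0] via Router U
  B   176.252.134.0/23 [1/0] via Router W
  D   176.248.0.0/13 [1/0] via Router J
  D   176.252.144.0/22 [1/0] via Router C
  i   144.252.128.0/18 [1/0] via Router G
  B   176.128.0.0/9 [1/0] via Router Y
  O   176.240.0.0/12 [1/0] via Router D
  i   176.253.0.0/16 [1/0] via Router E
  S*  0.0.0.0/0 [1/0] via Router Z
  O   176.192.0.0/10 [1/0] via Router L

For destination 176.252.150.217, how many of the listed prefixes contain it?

Prefixes containing 176.252.150.217:
  0.0.0.0/0 (default, matches everything)
  176.128.0.0/9 (176.128.0.0 - 176.255.255.255)
  176.192.0.0/10 (176.192.0.0 - 176.255.255.255)
  176.240.0.0/12 (176.240.0.0 - 176.255.255.255)
  176.248.0.0/13 (176.248.0.0 - 176.255.255.255)
Total matching entries: 5.

5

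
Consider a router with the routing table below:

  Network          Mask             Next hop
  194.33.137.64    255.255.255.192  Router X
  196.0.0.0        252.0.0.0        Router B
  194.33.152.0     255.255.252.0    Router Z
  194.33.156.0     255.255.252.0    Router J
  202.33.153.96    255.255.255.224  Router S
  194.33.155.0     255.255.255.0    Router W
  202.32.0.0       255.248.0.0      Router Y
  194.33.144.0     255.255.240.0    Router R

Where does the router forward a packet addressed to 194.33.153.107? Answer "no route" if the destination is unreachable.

Router Z

Routes whose prefix contains 194.33.153.107:
  194.33.144.0/20 (194.33.144.0 - 194.33.159.255) -> Router R
  194.33.152.0/22 (194.33.152.0 - 194.33.155.255) -> Router Z
More-specific entries that do NOT match:
  202.33.153.96/27 (202.33.153.96 - 202.33.153.127) does not contain 194.33.153.107
  194.33.137.64/26 (194.33.137.64 - 194.33.137.127) does not contain 194.33.153.107
  194.33.155.0/24 (194.33.155.0 - 194.33.155.255) does not contain 194.33.153.107
Longest matching prefix is /22 -> next hop Router Z.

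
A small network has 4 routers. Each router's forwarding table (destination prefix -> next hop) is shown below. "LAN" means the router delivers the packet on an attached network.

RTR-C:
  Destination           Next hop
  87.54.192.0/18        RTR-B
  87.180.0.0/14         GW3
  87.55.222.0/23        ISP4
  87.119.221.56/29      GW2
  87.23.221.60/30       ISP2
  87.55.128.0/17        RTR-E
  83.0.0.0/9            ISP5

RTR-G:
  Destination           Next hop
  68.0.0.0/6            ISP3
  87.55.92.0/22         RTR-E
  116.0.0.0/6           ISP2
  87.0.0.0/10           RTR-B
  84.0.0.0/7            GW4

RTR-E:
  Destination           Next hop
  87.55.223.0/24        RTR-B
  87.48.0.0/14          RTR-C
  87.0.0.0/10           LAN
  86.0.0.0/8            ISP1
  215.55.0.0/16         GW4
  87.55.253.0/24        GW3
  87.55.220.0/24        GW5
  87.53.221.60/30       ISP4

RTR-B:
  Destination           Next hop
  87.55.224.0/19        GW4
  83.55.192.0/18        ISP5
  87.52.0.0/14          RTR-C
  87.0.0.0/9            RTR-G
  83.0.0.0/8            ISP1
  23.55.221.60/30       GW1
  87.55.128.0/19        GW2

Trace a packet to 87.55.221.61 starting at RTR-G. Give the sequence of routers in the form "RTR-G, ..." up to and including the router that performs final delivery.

At RTR-G: longest match for 87.55.221.61 is 87.0.0.0/10 -> RTR-B
At RTR-B: longest match for 87.55.221.61 is 87.52.0.0/14 -> RTR-C
At RTR-C: longest match for 87.55.221.61 is 87.55.128.0/17 -> RTR-E
At RTR-E: longest match for 87.55.221.61 is 87.0.0.0/10 -> LAN

RTR-G, RTR-B, RTR-C, RTR-E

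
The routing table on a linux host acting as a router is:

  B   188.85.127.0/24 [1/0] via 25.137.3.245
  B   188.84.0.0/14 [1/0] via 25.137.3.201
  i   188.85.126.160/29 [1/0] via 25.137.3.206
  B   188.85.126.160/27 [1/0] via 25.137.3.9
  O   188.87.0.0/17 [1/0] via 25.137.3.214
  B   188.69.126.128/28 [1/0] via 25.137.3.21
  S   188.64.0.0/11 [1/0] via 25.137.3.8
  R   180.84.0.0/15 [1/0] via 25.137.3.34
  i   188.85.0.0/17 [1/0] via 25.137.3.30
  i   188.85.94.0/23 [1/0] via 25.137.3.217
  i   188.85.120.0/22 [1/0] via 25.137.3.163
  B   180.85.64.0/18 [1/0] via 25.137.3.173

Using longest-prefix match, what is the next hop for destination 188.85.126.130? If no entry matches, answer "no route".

Routes whose prefix contains 188.85.126.130:
  188.64.0.0/11 (188.64.0.0 - 188.95.255.255) -> 25.137.3.8
  188.84.0.0/14 (188.84.0.0 - 188.87.255.255) -> 25.137.3.201
  188.85.0.0/17 (188.85.0.0 - 188.85.127.255) -> 25.137.3.30
More-specific entries that do NOT match:
  188.85.126.160/29 (188.85.126.160 - 188.85.126.167) does not contain 188.85.126.130
  188.69.126.128/28 (188.69.126.128 - 188.69.126.143) does not contain 188.85.126.130
  188.85.126.160/27 (188.85.126.160 - 188.85.126.191) does not contain 188.85.126.130
  188.85.127.0/24 (188.85.127.0 - 188.85.127.255) does not contain 188.85.126.130
  188.85.94.0/23 (188.85.94.0 - 188.85.95.255) does not contain 188.85.126.130
  188.85.120.0/22 (188.85.120.0 - 188.85.123.255) does not contain 188.85.126.130
  180.85.64.0/18 (180.85.64.0 - 180.85.127.255) does not contain 188.85.126.130
Longest matching prefix is /17 -> next hop 25.137.3.30.

25.137.3.30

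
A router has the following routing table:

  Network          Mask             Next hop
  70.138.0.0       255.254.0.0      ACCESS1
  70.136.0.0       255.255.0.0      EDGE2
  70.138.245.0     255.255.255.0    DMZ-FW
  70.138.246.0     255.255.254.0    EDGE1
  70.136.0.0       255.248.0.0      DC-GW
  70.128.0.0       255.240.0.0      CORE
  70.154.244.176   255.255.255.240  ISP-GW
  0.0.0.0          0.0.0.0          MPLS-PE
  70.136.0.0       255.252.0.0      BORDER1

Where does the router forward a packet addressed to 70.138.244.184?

ACCESS1

Routes whose prefix contains 70.138.244.184:
  0.0.0.0/0 (default, matches everything) -> MPLS-PE
  70.128.0.0/12 (70.128.0.0 - 70.143.255.255) -> CORE
  70.136.0.0/13 (70.136.0.0 - 70.143.255.255) -> DC-GW
  70.136.0.0/14 (70.136.0.0 - 70.139.255.255) -> BORDER1
  70.138.0.0/15 (70.138.0.0 - 70.139.255.255) -> ACCESS1
More-specific entries that do NOT match:
  70.154.244.176/28 (70.154.244.176 - 70.154.244.191) does not contain 70.138.244.184
  70.138.245.0/24 (70.138.245.0 - 70.138.245.255) does not contain 70.138.244.184
  70.138.246.0/23 (70.138.246.0 - 70.138.247.255) does not contain 70.138.244.184
  70.136.0.0/16 (70.136.0.0 - 70.136.255.255) does not contain 70.138.244.184
Longest matching prefix is /15 -> next hop ACCESS1.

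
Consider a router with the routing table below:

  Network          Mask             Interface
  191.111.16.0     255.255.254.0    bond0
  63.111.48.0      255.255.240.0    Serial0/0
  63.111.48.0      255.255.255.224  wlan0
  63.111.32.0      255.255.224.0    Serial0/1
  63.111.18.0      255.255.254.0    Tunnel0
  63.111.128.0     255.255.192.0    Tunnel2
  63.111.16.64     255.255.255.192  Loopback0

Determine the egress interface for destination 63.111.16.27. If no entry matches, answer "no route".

no route

No entry's prefix contains 63.111.16.27; there is no default route.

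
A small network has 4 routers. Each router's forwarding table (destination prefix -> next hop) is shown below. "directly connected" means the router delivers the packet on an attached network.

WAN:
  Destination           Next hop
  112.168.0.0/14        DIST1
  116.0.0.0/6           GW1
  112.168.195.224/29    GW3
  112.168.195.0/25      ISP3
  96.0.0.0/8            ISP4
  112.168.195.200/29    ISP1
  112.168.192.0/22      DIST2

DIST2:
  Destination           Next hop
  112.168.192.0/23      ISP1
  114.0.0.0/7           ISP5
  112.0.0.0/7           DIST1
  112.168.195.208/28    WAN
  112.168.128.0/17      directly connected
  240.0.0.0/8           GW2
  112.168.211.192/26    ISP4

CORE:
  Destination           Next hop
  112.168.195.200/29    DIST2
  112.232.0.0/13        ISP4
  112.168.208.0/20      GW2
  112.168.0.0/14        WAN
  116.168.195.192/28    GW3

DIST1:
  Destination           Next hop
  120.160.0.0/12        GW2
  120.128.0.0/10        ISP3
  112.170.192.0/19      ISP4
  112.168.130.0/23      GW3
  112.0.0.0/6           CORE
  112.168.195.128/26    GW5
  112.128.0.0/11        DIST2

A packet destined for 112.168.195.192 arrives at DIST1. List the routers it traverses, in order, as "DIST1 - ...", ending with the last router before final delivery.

DIST1 - CORE - WAN - DIST2

At DIST1: longest match for 112.168.195.192 is 112.0.0.0/6 -> CORE
At CORE: longest match for 112.168.195.192 is 112.168.0.0/14 -> WAN
At WAN: longest match for 112.168.195.192 is 112.168.192.0/22 -> DIST2
At DIST2: longest match for 112.168.195.192 is 112.168.128.0/17 -> directly connected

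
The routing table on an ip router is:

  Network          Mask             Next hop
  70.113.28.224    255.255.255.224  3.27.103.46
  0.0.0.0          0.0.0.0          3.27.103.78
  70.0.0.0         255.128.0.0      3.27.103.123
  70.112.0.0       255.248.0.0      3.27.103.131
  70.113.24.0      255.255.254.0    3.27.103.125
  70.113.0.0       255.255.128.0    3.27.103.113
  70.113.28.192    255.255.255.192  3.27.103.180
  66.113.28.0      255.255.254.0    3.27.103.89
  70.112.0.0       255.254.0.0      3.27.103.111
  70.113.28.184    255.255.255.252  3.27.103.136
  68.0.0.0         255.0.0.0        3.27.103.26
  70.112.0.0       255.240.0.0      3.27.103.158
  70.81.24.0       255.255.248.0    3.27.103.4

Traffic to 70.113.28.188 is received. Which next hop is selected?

Routes whose prefix contains 70.113.28.188:
  0.0.0.0/0 (default, matches everything) -> 3.27.103.78
  70.0.0.0/9 (70.0.0.0 - 70.127.255.255) -> 3.27.103.123
  70.112.0.0/12 (70.112.0.0 - 70.127.255.255) -> 3.27.103.158
  70.112.0.0/13 (70.112.0.0 - 70.119.255.255) -> 3.27.103.131
  70.112.0.0/15 (70.112.0.0 - 70.113.255.255) -> 3.27.103.111
  70.113.0.0/17 (70.113.0.0 - 70.113.127.255) -> 3.27.103.113
More-specific entries that do NOT match:
  70.113.28.184/30 (70.113.28.184 - 70.113.28.187) does not contain 70.113.28.188
  70.113.28.224/27 (70.113.28.224 - 70.113.28.255) does not contain 70.113.28.188
  70.113.28.192/26 (70.113.28.192 - 70.113.28.255) does not contain 70.113.28.188
  70.113.24.0/23 (70.113.24.0 - 70.113.25.255) does not contain 70.113.28.188
  66.113.28.0/23 (66.113.28.0 - 66.113.29.255) does not contain 70.113.28.188
  70.81.24.0/21 (70.81.24.0 - 70.81.31.255) does not contain 70.113.28.188
Longest matching prefix is /17 -> next hop 3.27.103.113.

3.27.103.113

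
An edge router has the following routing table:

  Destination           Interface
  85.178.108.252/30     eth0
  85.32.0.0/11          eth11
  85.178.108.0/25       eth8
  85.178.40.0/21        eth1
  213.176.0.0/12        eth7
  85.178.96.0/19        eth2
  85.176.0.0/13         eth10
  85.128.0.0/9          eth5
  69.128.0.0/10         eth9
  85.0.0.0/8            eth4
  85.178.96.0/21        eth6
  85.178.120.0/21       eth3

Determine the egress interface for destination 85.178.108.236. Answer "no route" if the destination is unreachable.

Routes whose prefix contains 85.178.108.236:
  85.0.0.0/8 (85.0.0.0 - 85.255.255.255) -> eth4
  85.128.0.0/9 (85.128.0.0 - 85.255.255.255) -> eth5
  85.176.0.0/13 (85.176.0.0 - 85.183.255.255) -> eth10
  85.178.96.0/19 (85.178.96.0 - 85.178.127.255) -> eth2
More-specific entries that do NOT match:
  85.178.108.252/30 (85.178.108.252 - 85.178.108.255) does not contain 85.178.108.236
  85.178.108.0/25 (85.178.108.0 - 85.178.108.127) does not contain 85.178.108.236
  85.178.40.0/21 (85.178.40.0 - 85.178.47.255) does not contain 85.178.108.236
  85.178.96.0/21 (85.178.96.0 - 85.178.103.255) does not contain 85.178.108.236
  85.178.120.0/21 (85.178.120.0 - 85.178.127.255) does not contain 85.178.108.236
Longest matching prefix is /19 -> interface eth2.

eth2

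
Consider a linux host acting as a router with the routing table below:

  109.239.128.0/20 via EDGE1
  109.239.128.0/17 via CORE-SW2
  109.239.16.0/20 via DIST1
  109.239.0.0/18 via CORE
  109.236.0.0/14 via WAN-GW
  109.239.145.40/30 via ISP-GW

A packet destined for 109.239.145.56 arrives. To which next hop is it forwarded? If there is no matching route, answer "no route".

CORE-SW2

Routes whose prefix contains 109.239.145.56:
  109.236.0.0/14 (109.236.0.0 - 109.239.255.255) -> WAN-GW
  109.239.128.0/17 (109.239.128.0 - 109.239.255.255) -> CORE-SW2
More-specific entries that do NOT match:
  109.239.145.40/30 (109.239.145.40 - 109.239.145.43) does not contain 109.239.145.56
  109.239.128.0/20 (109.239.128.0 - 109.239.143.255) does not contain 109.239.145.56
  109.239.16.0/20 (109.239.16.0 - 109.239.31.255) does not contain 109.239.145.56
  109.239.0.0/18 (109.239.0.0 - 109.239.63.255) does not contain 109.239.145.56
Longest matching prefix is /17 -> next hop CORE-SW2.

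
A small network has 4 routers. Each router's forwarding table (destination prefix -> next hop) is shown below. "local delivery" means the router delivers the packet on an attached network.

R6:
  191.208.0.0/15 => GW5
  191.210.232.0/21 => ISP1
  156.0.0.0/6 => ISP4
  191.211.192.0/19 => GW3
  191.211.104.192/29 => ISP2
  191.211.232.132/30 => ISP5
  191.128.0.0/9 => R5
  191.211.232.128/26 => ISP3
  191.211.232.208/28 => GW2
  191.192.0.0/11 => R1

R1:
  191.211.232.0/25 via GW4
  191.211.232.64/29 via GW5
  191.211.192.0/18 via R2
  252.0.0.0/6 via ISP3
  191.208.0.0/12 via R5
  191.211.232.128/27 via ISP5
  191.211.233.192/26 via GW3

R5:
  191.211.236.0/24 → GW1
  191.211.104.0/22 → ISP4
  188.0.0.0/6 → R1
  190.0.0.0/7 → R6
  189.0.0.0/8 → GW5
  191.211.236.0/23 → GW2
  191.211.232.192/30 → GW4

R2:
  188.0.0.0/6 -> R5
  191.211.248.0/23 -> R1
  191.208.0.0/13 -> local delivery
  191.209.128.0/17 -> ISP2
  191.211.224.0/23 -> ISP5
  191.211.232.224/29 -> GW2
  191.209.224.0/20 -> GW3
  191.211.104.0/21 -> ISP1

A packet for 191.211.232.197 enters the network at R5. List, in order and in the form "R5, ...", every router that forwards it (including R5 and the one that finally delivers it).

At R5: longest match for 191.211.232.197 is 190.0.0.0/7 -> R6
At R6: longest match for 191.211.232.197 is 191.192.0.0/11 -> R1
At R1: longest match for 191.211.232.197 is 191.211.192.0/18 -> R2
At R2: longest match for 191.211.232.197 is 191.208.0.0/13 -> local delivery

R5, R6, R1, R2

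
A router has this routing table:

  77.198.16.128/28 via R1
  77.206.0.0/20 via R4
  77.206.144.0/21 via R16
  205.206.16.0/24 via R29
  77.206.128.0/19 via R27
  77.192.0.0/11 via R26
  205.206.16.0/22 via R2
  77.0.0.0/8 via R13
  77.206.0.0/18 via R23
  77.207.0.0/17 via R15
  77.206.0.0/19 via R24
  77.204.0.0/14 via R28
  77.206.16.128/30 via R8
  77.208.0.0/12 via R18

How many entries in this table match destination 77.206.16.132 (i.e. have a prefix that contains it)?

5

Prefixes containing 77.206.16.132:
  77.0.0.0/8 (77.0.0.0 - 77.255.255.255)
  77.192.0.0/11 (77.192.0.0 - 77.223.255.255)
  77.204.0.0/14 (77.204.0.0 - 77.207.255.255)
  77.206.0.0/18 (77.206.0.0 - 77.206.63.255)
  77.206.0.0/19 (77.206.0.0 - 77.206.31.255)
Total matching entries: 5.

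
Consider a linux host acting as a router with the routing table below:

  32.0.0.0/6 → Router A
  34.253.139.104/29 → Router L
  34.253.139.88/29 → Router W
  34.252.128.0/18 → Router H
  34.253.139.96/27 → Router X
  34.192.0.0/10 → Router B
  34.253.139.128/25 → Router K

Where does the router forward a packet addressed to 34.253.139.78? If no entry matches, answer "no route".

Routes whose prefix contains 34.253.139.78:
  32.0.0.0/6 (32.0.0.0 - 35.255.255.255) -> Router A
  34.192.0.0/10 (34.192.0.0 - 34.255.255.255) -> Router B
More-specific entries that do NOT match:
  34.253.139.104/29 (34.253.139.104 - 34.253.139.111) does not contain 34.253.139.78
  34.253.139.88/29 (34.253.139.88 - 34.253.139.95) does not contain 34.253.139.78
  34.253.139.96/27 (34.253.139.96 - 34.253.139.127) does not contain 34.253.139.78
  34.253.139.128/25 (34.253.139.128 - 34.253.139.255) does not contain 34.253.139.78
  34.252.128.0/18 (34.252.128.0 - 34.252.191.255) does not contain 34.253.139.78
Longest matching prefix is /10 -> next hop Router B.

Router B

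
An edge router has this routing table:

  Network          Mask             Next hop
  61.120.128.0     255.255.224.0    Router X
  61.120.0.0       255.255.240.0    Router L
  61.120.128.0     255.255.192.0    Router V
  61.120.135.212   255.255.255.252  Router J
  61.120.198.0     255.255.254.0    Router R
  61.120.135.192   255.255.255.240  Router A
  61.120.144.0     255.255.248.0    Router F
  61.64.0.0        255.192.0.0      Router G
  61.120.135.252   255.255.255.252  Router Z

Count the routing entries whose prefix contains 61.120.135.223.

3

Prefixes containing 61.120.135.223:
  61.64.0.0/10 (61.64.0.0 - 61.127.255.255)
  61.120.128.0/18 (61.120.128.0 - 61.120.191.255)
  61.120.128.0/19 (61.120.128.0 - 61.120.159.255)
Total matching entries: 3.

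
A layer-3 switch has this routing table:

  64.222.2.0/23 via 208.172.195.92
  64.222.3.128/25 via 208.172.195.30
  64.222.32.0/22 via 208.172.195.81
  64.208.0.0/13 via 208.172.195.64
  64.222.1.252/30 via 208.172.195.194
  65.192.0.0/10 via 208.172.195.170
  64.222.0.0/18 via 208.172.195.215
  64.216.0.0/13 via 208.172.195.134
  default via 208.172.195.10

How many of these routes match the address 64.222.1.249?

Prefixes containing 64.222.1.249:
  0.0.0.0/0 (default, matches everything)
  64.216.0.0/13 (64.216.0.0 - 64.223.255.255)
  64.222.0.0/18 (64.222.0.0 - 64.222.63.255)
Total matching entries: 3.

3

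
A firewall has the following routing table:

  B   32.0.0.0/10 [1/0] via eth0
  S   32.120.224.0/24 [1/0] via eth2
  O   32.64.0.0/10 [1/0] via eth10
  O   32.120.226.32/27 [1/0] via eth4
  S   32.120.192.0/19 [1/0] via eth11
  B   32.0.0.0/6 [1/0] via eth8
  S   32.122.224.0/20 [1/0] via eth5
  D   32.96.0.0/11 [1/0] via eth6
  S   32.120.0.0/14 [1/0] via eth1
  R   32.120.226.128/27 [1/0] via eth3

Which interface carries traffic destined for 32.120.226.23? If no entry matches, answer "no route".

eth1

Routes whose prefix contains 32.120.226.23:
  32.0.0.0/6 (32.0.0.0 - 35.255.255.255) -> eth8
  32.64.0.0/10 (32.64.0.0 - 32.127.255.255) -> eth10
  32.96.0.0/11 (32.96.0.0 - 32.127.255.255) -> eth6
  32.120.0.0/14 (32.120.0.0 - 32.123.255.255) -> eth1
More-specific entries that do NOT match:
  32.120.226.32/27 (32.120.226.32 - 32.120.226.63) does not contain 32.120.226.23
  32.120.226.128/27 (32.120.226.128 - 32.120.226.159) does not contain 32.120.226.23
  32.120.224.0/24 (32.120.224.0 - 32.120.224.255) does not contain 32.120.226.23
  32.122.224.0/20 (32.122.224.0 - 32.122.239.255) does not contain 32.120.226.23
  32.120.192.0/19 (32.120.192.0 - 32.120.223.255) does not contain 32.120.226.23
Longest matching prefix is /14 -> interface eth1.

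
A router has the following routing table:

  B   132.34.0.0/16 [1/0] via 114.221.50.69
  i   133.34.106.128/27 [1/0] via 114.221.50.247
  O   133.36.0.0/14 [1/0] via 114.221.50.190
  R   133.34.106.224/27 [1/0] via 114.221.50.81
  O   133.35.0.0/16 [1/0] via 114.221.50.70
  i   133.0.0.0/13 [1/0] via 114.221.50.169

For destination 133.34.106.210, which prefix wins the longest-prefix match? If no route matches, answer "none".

133.34.106.210 is outside every listed prefix and there is no default route.

none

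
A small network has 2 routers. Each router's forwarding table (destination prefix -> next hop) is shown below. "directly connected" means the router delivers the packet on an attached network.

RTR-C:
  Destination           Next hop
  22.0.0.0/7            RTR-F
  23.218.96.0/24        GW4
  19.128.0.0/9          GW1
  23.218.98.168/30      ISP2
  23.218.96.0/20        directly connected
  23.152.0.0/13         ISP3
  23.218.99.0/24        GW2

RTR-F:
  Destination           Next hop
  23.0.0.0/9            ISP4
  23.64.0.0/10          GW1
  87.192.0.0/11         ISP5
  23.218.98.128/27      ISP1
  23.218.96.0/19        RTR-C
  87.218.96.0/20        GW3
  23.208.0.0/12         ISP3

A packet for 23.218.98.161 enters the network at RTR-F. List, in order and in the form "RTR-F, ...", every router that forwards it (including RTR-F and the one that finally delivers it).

RTR-F, RTR-C

At RTR-F: longest match for 23.218.98.161 is 23.218.96.0/19 -> RTR-C
At RTR-C: longest match for 23.218.98.161 is 23.218.96.0/20 -> directly connected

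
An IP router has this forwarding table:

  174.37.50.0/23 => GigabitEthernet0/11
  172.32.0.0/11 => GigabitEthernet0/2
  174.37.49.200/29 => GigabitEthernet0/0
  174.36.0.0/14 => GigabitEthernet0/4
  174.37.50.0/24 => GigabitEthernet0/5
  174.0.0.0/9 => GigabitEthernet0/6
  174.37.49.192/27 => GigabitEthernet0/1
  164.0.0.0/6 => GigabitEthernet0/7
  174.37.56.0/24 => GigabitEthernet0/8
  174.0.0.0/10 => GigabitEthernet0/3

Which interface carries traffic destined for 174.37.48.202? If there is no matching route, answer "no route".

GigabitEthernet0/4

Routes whose prefix contains 174.37.48.202:
  174.0.0.0/9 (174.0.0.0 - 174.127.255.255) -> GigabitEthernet0/6
  174.0.0.0/10 (174.0.0.0 - 174.63.255.255) -> GigabitEthernet0/3
  174.36.0.0/14 (174.36.0.0 - 174.39.255.255) -> GigabitEthernet0/4
More-specific entries that do NOT match:
  174.37.49.200/29 (174.37.49.200 - 174.37.49.207) does not contain 174.37.48.202
  174.37.49.192/27 (174.37.49.192 - 174.37.49.223) does not contain 174.37.48.202
  174.37.50.0/24 (174.37.50.0 - 174.37.50.255) does not contain 174.37.48.202
  174.37.56.0/24 (174.37.56.0 - 174.37.56.255) does not contain 174.37.48.202
  174.37.50.0/23 (174.37.50.0 - 174.37.51.255) does not contain 174.37.48.202
Longest matching prefix is /14 -> interface GigabitEthernet0/4.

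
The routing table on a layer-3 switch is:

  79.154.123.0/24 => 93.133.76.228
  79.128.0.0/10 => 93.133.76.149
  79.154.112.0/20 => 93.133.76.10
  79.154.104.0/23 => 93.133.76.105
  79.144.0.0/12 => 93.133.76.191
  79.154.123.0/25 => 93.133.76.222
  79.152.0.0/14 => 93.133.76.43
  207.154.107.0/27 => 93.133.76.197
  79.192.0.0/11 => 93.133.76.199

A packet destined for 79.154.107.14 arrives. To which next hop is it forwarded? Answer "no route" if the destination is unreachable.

Routes whose prefix contains 79.154.107.14:
  79.128.0.0/10 (79.128.0.0 - 79.191.255.255) -> 93.133.76.149
  79.144.0.0/12 (79.144.0.0 - 79.159.255.255) -> 93.133.76.191
  79.152.0.0/14 (79.152.0.0 - 79.155.255.255) -> 93.133.76.43
More-specific entries that do NOT match:
  207.154.107.0/27 (207.154.107.0 - 207.154.107.31) does not contain 79.154.107.14
  79.154.123.0/25 (79.154.123.0 - 79.154.123.127) does not contain 79.154.107.14
  79.154.123.0/24 (79.154.123.0 - 79.154.123.255) does not contain 79.154.107.14
  79.154.104.0/23 (79.154.104.0 - 79.154.105.255) does not contain 79.154.107.14
  79.154.112.0/20 (79.154.112.0 - 79.154.127.255) does not contain 79.154.107.14
Longest matching prefix is /14 -> next hop 93.133.76.43.

93.133.76.43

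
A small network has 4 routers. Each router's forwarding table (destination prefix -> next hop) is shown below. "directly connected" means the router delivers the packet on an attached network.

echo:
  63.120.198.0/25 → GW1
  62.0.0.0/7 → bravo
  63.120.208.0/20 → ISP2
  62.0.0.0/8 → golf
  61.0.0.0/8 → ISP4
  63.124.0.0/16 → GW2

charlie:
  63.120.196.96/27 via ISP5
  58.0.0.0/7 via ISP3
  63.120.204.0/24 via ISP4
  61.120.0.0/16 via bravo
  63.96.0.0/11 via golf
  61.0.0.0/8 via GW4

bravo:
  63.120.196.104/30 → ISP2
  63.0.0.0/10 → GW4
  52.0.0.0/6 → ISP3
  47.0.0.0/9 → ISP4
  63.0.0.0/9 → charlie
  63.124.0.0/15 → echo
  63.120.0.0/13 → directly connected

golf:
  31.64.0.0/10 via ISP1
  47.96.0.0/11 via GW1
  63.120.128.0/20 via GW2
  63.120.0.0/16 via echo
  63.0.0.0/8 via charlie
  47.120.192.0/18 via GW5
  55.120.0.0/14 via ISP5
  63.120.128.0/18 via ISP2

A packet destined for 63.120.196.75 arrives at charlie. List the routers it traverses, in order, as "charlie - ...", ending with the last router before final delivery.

charlie - golf - echo - bravo

At charlie: longest match for 63.120.196.75 is 63.96.0.0/11 -> golf
At golf: longest match for 63.120.196.75 is 63.120.0.0/16 -> echo
At echo: longest match for 63.120.196.75 is 62.0.0.0/7 -> bravo
At bravo: longest match for 63.120.196.75 is 63.120.0.0/13 -> directly connected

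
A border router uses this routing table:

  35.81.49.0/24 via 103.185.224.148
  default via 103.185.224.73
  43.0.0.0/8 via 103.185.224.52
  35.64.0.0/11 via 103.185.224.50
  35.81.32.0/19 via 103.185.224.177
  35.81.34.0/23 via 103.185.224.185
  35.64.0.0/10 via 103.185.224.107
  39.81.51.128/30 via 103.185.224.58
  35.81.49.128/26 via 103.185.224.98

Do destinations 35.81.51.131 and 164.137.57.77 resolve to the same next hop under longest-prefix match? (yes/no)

35.81.51.131: longest match 35.81.32.0/19 -> 103.185.224.177
164.137.57.77: longest match 0.0.0.0/0 -> 103.185.224.73

no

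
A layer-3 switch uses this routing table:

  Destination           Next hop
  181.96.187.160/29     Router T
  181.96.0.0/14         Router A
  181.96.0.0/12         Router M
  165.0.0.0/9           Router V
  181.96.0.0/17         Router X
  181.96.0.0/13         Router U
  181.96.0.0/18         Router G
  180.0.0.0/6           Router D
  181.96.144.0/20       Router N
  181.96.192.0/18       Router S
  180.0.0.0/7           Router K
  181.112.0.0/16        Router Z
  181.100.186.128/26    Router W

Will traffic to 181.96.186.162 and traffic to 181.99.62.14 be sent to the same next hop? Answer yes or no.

yes

181.96.186.162: longest match 181.96.0.0/14 -> Router A
181.99.62.14: longest match 181.96.0.0/14 -> Router A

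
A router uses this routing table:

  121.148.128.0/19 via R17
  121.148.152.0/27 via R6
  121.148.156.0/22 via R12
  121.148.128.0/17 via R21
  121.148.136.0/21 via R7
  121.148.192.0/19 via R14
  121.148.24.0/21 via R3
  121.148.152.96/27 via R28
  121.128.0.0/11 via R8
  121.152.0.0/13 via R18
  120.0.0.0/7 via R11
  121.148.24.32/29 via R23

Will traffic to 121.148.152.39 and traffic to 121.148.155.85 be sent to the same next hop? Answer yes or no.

121.148.152.39: longest match 121.148.128.0/19 -> R17
121.148.155.85: longest match 121.148.128.0/19 -> R17

yes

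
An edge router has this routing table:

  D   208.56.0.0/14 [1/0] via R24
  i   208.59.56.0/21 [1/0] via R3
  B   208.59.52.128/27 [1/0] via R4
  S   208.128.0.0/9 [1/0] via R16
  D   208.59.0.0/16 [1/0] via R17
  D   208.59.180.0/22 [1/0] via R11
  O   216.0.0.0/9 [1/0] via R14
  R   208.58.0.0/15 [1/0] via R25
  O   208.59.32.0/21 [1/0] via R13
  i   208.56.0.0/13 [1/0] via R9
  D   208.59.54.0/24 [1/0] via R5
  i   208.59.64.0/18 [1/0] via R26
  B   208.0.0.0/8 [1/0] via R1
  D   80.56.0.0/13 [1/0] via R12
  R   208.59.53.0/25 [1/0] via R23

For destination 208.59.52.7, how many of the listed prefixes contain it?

Prefixes containing 208.59.52.7:
  208.0.0.0/8 (208.0.0.0 - 208.255.255.255)
  208.56.0.0/13 (208.56.0.0 - 208.63.255.255)
  208.56.0.0/14 (208.56.0.0 - 208.59.255.255)
  208.58.0.0/15 (208.58.0.0 - 208.59.255.255)
  208.59.0.0/16 (208.59.0.0 - 208.59.255.255)
Total matching entries: 5.

5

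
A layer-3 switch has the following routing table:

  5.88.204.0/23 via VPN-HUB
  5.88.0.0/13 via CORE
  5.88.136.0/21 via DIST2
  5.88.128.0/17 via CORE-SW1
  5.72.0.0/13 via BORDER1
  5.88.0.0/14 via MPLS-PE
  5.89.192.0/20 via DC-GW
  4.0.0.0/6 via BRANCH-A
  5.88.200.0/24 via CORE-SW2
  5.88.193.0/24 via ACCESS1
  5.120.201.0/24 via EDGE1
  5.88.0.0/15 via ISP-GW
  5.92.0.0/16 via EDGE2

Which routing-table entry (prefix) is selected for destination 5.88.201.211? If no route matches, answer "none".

5.88.128.0/17

Entries matching 5.88.201.211:
  4.0.0.0/6 (4.0.0.0 - 7.255.255.255)
  5.88.0.0/13 (5.88.0.0 - 5.95.255.255)
  5.88.0.0/14 (5.88.0.0 - 5.91.255.255)
  5.88.0.0/15 (5.88.0.0 - 5.89.255.255)
  5.88.128.0/17 (5.88.128.0 - 5.88.255.255)
Most specific is 5.88.128.0/17.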